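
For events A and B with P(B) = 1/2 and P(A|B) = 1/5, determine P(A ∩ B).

By definition, P(A|B) = P(A ∩ B) / P(B)
So P(A ∩ B) = P(A|B) × P(B)
= 1/5 × 1/2
= 1/10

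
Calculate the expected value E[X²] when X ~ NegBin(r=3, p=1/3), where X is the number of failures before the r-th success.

Using the identity E[X²] = Var(X) + (E[X])²:
E[X] = 6
Var(X) = 18
E[X²] = 18 + (6)²
= 54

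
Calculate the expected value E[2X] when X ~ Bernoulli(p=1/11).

For X ~ Bernoulli(p=1/11):
E[X] = \frac{1}{11}
E[2X] = 2 × E[X] + 0 = \frac{2}{11}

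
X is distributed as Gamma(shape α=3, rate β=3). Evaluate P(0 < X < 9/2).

P(0 < X < 9/2) = ∫_{0}^{9/2} f(x) dx
where f(x) = \frac{27 x^{2} e^{- 3 x}}{2}
= 1 - \frac{845}{8 e^{\frac{27}{2}}}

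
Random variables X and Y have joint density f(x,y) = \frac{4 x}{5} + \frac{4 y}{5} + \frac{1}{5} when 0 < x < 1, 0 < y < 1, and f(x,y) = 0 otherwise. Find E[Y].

E[Y] = ∫_0^1 ∫_0^1 y × f(x,y) dx dy
= \frac{17}{30}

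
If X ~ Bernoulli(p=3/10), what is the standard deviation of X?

For X ~ Bernoulli(p=3/10):
Var(X) = \frac{21}{100}
SD(X) = √(Var(X)) = √(\frac{21}{100}) = \frac{\sqrt{21}}{10}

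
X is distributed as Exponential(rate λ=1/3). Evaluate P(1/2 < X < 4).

P(1/2 < X < 4) = ∫_{1/2}^{4} f(x) dx
where f(x) = \frac{e^{- \frac{x}{3}}}{3}
= - \frac{1}{e^{\frac{4}{3}}} + e^{- \frac{1}{6}}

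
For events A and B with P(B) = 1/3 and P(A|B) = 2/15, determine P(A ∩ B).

By definition, P(A|B) = P(A ∩ B) / P(B)
So P(A ∩ B) = P(A|B) × P(B)
= 2/15 × 1/3
= 2/45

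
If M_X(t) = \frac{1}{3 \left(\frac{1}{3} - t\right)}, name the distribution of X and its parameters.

The MGF M(t) = \frac{1}{3 \left(\frac{1}{3} - t\right)} is the standard form for the Exponential distribution.
Comparing with the known MGF formula identifies: Exponential(rate λ=1/3)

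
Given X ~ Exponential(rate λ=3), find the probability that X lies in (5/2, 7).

P(5/2 < X < 7) = ∫_{5/2}^{7} f(x) dx
where f(x) = 3 e^{- 3 x}
= - \frac{1}{e^{21}} + e^{- \frac{15}{2}}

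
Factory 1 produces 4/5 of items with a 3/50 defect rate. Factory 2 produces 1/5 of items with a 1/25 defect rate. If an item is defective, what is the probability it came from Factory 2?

Using Bayes' theorem:
P(F1) = 4/5, P(D|F1) = 3/50
P(F2) = 1/5, P(D|F2) = 1/25
P(D) = P(D|F1)P(F1) + P(D|F2)P(F2)
     = \frac{7}{125}
P(F2|D) = P(D|F2)P(F2) / P(D)
= \frac{1}{7}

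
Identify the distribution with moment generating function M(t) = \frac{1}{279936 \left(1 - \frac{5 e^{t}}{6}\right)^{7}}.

The MGF M(t) = \frac{1}{279936 \left(1 - \frac{5 e^{t}}{6}\right)^{7}} is the standard form for the NegativeBinomial distribution.
Comparing with the known MGF formula identifies: NegBin(r=7, p=1/6), X = failures before r-th success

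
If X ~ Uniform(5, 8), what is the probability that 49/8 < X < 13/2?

P(49/8 < X < 13/2) = ∫_{49/8}^{13/2} f(x) dx
where f(x) = \frac{1}{3}
= \frac{1}{8}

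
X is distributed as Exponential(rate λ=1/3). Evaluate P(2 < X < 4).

P(2 < X < 4) = ∫_{2}^{4} f(x) dx
where f(x) = \frac{e^{- \frac{x}{3}}}{3}
= - \frac{1 - e^{\frac{2}{3}}}{e^{\frac{4}{3}}}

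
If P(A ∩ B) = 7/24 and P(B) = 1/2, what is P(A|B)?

P(A|B) = P(A ∩ B) / P(B)
= (7/24) / (1/2)
= 7/12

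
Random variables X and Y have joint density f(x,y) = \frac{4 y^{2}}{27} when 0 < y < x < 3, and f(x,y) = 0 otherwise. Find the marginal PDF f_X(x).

f_X(x) = ∫_0^x \frac{4 y^{2}}{27} dy = \frac{4 x^{3}}{81}
for 0 < x < 3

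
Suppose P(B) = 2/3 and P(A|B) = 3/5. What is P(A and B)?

By definition, P(A|B) = P(A ∩ B) / P(B)
So P(A ∩ B) = P(A|B) × P(B)
= 3/5 × 2/3
= 2/5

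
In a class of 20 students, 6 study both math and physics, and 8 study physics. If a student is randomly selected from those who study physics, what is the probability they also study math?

P(A ∩ B) = 6/20 = 3/10
P(B) = 8/20 = 2/5
P(A|B) = P(A ∩ B) / P(B) = (3/10) / (2/5) = 3/4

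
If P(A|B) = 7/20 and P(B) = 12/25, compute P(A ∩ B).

By definition, P(A|B) = P(A ∩ B) / P(B)
So P(A ∩ B) = P(A|B) × P(B)
= 7/20 × 12/25
= 21/125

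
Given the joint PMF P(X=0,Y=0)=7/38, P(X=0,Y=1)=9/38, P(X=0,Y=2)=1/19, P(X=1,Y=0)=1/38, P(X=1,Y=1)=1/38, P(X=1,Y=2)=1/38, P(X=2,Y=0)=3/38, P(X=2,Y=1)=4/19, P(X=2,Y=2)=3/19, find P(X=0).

P(X=0) = P(X=0,Y=0) + P(X=0,Y=1) + P(X=0,Y=2)
= 7/38 + 9/38 + 1/19
= 9/19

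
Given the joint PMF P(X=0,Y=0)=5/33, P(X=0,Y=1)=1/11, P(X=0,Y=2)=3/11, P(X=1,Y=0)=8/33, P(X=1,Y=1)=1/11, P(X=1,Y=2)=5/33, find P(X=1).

P(X=1) = P(X=1,Y=0) + P(X=1,Y=1) + P(X=1,Y=2)
= 8/33 + 1/11 + 5/33
= 16/33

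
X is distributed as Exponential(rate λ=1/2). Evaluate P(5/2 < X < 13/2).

P(5/2 < X < 13/2) = ∫_{5/2}^{13/2} f(x) dx
where f(x) = \frac{e^{- \frac{x}{2}}}{2}
= - \frac{1 - e^{2}}{e^{\frac{13}{4}}}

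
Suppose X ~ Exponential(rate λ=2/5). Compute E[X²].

Using the identity E[X²] = Var(X) + (E[X])²:
E[X] = \frac{5}{2}
Var(X) = \frac{25}{4}
E[X²] = \frac{25}{4} + (\frac{5}{2})²
= \frac{25}{2}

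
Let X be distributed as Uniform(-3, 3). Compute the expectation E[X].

For X ~ Uniform(-3, 3), the expected value is:
E[X] = 0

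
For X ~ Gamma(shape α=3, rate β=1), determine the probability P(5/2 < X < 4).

P(5/2 < X < 4) = ∫_{5/2}^{4} f(x) dx
where f(x) = \frac{x^{2} e^{- x}}{2}
= - \frac{13}{e^{4}} + \frac{53}{8 e^{\frac{5}{2}}}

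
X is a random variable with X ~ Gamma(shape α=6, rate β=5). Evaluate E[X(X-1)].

E[X(X-1)] = E[X² - X] = E[X²] - E[X]
E[X] = \frac{6}{5}
E[X²] = Var(X) + (E[X])² = \frac{6}{25} + (\frac{6}{5})² = \frac{42}{25}
E[X(X-1)] = \frac{42}{25} - \frac{6}{5} = \frac{12}{25}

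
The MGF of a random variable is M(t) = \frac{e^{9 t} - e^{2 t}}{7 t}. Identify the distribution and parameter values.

The MGF M(t) = \frac{e^{9 t} - e^{2 t}}{7 t} is the standard form for the Uniform distribution.
Comparing with the known MGF formula identifies: Uniform(2, 9)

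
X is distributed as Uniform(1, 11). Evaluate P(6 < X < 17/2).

P(6 < X < 17/2) = ∫_{6}^{17/2} f(x) dx
where f(x) = \frac{1}{10}
= \frac{1}{4}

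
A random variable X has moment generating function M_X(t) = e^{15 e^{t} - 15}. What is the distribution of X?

The MGF M(t) = e^{15 e^{t} - 15} is the standard form for the Poisson distribution.
Comparing with the known MGF formula identifies: Poisson(λ=15)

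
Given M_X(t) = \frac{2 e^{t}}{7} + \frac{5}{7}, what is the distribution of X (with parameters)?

The MGF M(t) = \frac{2 e^{t}}{7} + \frac{5}{7} is the standard form for the Bernoulli distribution.
Comparing with the known MGF formula identifies: Bernoulli(p=2/7)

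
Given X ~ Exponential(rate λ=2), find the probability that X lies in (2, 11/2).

P(2 < X < 11/2) = ∫_{2}^{11/2} f(x) dx
where f(x) = 2 e^{- 2 x}
= - \frac{1 - e^{7}}{e^{11}}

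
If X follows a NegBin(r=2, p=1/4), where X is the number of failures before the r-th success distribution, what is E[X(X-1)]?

E[X(X-1)] = E[X² - X] = E[X²] - E[X]
E[X] = 6
E[X²] = Var(X) + (E[X])² = 24 + (6)² = 60
E[X(X-1)] = 60 - 6 = 54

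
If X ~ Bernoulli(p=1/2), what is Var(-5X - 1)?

For X ~ Bernoulli(p=1/2):
Var(X) = \frac{1}{4}
Var(-5X - 1) = (-5)² × Var(X) = 25 × \frac{1}{4} = \frac{25}{4}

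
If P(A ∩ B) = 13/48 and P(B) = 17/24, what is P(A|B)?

P(A|B) = P(A ∩ B) / P(B)
= (13/48) / (17/24)
= 13/34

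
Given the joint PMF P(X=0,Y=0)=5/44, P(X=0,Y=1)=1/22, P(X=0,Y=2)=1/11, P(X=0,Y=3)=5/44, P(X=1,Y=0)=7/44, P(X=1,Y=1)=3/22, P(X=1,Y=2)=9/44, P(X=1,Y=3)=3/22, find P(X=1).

P(X=1) = P(X=1,Y=0) + P(X=1,Y=1) + P(X=1,Y=2) + P(X=1,Y=3)
= 7/44 + 3/22 + 9/44 + 3/22
= 7/11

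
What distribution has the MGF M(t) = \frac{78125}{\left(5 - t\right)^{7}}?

The MGF M(t) = \frac{78125}{\left(5 - t\right)^{7}} is the standard form for the Gamma distribution.
Comparing with the known MGF formula identifies: Gamma(shape α=7, rate β=5)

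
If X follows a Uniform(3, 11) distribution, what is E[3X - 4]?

For X ~ Uniform(3, 11):
E[X] = 7
E[3X - 4] = 3 × E[X] - 4 = 17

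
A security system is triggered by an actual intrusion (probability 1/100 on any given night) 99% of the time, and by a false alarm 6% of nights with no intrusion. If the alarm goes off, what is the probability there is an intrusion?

Let D = the rare event, + = positive/flagged.
P(D) = 1/100
P(+|D) = 99/100
P(+|D') = 6/100 = 3/50
P(+) = P(+|D)P(D) + P(+|D')P(D')
     = \frac{99}{100} × \frac{1}{100} + \frac{3}{50} × \frac{99}{100}
     = \frac{693}{10000}
P(D|+) = P(+|D)P(D)/P(+) = \frac{1}{7}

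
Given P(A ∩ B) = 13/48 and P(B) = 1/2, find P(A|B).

P(A|B) = P(A ∩ B) / P(B)
= (13/48) / (1/2)
= 13/24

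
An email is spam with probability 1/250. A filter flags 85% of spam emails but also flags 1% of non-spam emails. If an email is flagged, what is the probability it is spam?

Let D = the rare event, + = positive/flagged.
P(D) = 1/250
P(+|D) = 85/100 = 17/20
P(+|D') = 1/100
P(+) = P(+|D)P(D) + P(+|D')P(D')
     = \frac{17}{20} × \frac{1}{250} + \frac{1}{100} × \frac{249}{250}
     = \frac{167}{12500}
P(D|+) = P(+|D)P(D)/P(+) = \frac{85}{334}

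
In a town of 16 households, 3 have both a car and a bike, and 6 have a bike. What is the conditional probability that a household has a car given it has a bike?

P(A ∩ B) = 3/16
P(B) = 6/16 = 3/8
P(A|B) = P(A ∩ B) / P(B) = (3/16) / (3/8) = 1/2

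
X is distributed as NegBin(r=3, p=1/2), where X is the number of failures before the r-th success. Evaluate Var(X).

For X ~ NegBin(r=3, p=1/2), where X is the number of failures before the r-th success:
Var(X) = 6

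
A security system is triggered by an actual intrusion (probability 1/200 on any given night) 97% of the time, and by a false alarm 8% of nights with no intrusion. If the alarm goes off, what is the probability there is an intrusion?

Let D = the rare event, + = positive/flagged.
P(D) = 1/200
P(+|D) = 97/100
P(+|D') = 8/100 = 2/25
P(+) = P(+|D)P(D) + P(+|D')P(D')
     = \frac{97}{100} × \frac{1}{200} + \frac{2}{25} × \frac{199}{200}
     = \frac{1689}{20000}
P(D|+) = P(+|D)P(D)/P(+) = \frac{97}{1689}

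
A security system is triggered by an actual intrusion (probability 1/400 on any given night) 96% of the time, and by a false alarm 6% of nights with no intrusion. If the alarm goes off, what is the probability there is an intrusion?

Let D = the rare event, + = positive/flagged.
P(D) = 1/400
P(+|D) = 96/100 = 24/25
P(+|D') = 6/100 = 3/50
P(+) = P(+|D)P(D) + P(+|D')P(D')
     = \frac{24}{25} × \frac{1}{400} + \frac{3}{50} × \frac{399}{400}
     = \frac{249}{4000}
P(D|+) = P(+|D)P(D)/P(+) = \frac{16}{415}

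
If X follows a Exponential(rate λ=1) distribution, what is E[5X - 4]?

For X ~ Exponential(rate λ=1):
E[X] = 1
E[5X - 4] = 5 × E[X] - 4 = 1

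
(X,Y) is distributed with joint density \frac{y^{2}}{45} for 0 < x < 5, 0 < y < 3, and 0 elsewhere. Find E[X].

f_X(x) = ∫_0^3 \frac{y^{2}}{45} dy = \frac{1}{5}
E[X] = ∫_0^5 x × (\frac{1}{5}) dx = \frac{5}{2}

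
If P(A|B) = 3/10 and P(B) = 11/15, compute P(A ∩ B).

By definition, P(A|B) = P(A ∩ B) / P(B)
So P(A ∩ B) = P(A|B) × P(B)
= 3/10 × 11/15
= 11/50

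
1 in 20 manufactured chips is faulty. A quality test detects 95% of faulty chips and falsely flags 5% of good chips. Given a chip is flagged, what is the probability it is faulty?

Let D = the rare event, + = positive/flagged.
P(D) = 1/20
P(+|D) = 95/100 = 19/20
P(+|D') = 5/100 = 1/20
P(+) = P(+|D)P(D) + P(+|D')P(D')
     = \frac{19}{20} × \frac{1}{20} + \frac{1}{20} × \frac{19}{20}
     = \frac{19}{200}
P(D|+) = P(+|D)P(D)/P(+) = \frac{1}{2}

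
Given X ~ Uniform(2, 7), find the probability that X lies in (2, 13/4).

P(2 < X < 13/4) = ∫_{2}^{13/4} f(x) dx
where f(x) = \frac{1}{5}
= \frac{1}{4}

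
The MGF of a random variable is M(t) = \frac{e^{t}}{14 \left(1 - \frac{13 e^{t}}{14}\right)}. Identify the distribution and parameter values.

The MGF M(t) = \frac{e^{t}}{14 \left(1 - \frac{13 e^{t}}{14}\right)} is the standard form for the Geometric distribution.
Comparing with the known MGF formula identifies: Geometric(p=1/14), X = trial number of first success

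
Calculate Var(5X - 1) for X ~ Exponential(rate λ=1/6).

For X ~ Exponential(rate λ=1/6):
Var(X) = 36
Var(5X - 1) = (5)² × Var(X) = 25 × 36 = 900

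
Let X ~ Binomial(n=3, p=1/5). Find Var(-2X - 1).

For X ~ Binomial(n=3, p=1/5):
Var(X) = \frac{12}{25}
Var(-2X - 1) = (-2)² × Var(X) = 4 × \frac{12}{25} = \frac{48}{25}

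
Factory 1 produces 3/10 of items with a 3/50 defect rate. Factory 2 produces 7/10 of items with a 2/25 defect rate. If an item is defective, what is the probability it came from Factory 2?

Using Bayes' theorem:
P(F1) = 3/10, P(D|F1) = 3/50
P(F2) = 7/10, P(D|F2) = 2/25
P(D) = P(D|F1)P(F1) + P(D|F2)P(F2)
     = \frac{37}{500}
P(F2|D) = P(D|F2)P(F2) / P(D)
= \frac{28}{37}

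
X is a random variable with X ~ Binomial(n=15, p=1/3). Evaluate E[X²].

Using the identity E[X²] = Var(X) + (E[X])²:
E[X] = 5
Var(X) = \frac{10}{3}
E[X²] = \frac{10}{3} + (5)²
= \frac{85}{3}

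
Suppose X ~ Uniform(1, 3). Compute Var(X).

For X ~ Uniform(1, 3):
Var(X) = \frac{1}{3}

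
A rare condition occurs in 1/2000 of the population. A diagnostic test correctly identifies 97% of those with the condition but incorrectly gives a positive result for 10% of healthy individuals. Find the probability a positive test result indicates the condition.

Let D = the rare event, + = positive/flagged.
P(D) = 1/2000
P(+|D) = 97/100
P(+|D') = 10/100 = 1/10
P(+) = P(+|D)P(D) + P(+|D')P(D')
     = \frac{97}{100} × \frac{1}{2000} + \frac{1}{10} × \frac{1999}{2000}
     = \frac{20087}{200000}
P(D|+) = P(+|D)P(D)/P(+) = \frac{97}{20087}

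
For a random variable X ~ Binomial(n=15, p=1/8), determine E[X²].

Using the identity E[X²] = Var(X) + (E[X])²:
E[X] = \frac{15}{8}
Var(X) = \frac{105}{64}
E[X²] = \frac{105}{64} + (\frac{15}{8})²
= \frac{165}{32}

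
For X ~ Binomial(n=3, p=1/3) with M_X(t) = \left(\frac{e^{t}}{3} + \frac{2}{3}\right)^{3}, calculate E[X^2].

To find E[X^2], compute M^(2)(0):
M^(1)(t) = \left(\frac{e^{t}}{3} + \frac{2}{3}\right)^{2} e^{t}
M^(2)(t) = \left(\frac{e^{t}}{3} + \frac{2}{3}\right)^{2} e^{t} + \frac{2 \left(\frac{e^{t}}{3} + \frac{2}{3}\right) e^{2 t}}{3}
M^(2)(0) = \frac{5}{3}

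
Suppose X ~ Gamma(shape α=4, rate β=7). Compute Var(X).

For X ~ Gamma(shape α=4, rate β=7):
Var(X) = \frac{4}{49}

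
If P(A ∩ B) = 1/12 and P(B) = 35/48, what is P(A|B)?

P(A|B) = P(A ∩ B) / P(B)
= (1/12) / (35/48)
= 4/35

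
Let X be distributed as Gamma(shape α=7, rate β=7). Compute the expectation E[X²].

Using the identity E[X²] = Var(X) + (E[X])²:
E[X] = 1
Var(X) = \frac{1}{7}
E[X²] = \frac{1}{7} + (1)²
= \frac{8}{7}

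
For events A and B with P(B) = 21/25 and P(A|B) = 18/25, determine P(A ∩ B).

By definition, P(A|B) = P(A ∩ B) / P(B)
So P(A ∩ B) = P(A|B) × P(B)
= 18/25 × 21/25
= 378/625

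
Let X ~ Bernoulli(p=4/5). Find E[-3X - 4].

For X ~ Bernoulli(p=4/5):
E[X] = \frac{4}{5}
E[-3X - 4] = -3 × E[X] - 4 = - \frac{32}{5}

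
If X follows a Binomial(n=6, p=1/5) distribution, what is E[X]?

For X ~ Binomial(n=6, p=1/5), the expected value is:
E[X] = \frac{6}{5}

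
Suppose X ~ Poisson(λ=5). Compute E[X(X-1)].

E[X(X-1)] = E[X² - X] = E[X²] - E[X]
E[X] = 5
E[X²] = Var(X) + (E[X])² = 5 + (5)² = 30
E[X(X-1)] = 30 - 5 = 25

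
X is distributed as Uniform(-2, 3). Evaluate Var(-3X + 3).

For X ~ Uniform(-2, 3):
Var(X) = \frac{25}{12}
Var(-3X + 3) = (-3)² × Var(X) = 9 × \frac{25}{12} = \frac{75}{4}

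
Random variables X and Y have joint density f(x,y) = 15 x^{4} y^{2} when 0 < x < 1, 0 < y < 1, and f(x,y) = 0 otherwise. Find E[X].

E[X] = ∫_0^1 ∫_0^1 x × f(x,y) dy dx
= ∫_0^1 ∫_0^1 x × (15 x^{4} y^{2}) dy dx
= \frac{5}{6}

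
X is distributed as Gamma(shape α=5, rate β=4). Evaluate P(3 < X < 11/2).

P(3 < X < 11/2) = ∫_{3}^{11/2} f(x) dx
where f(x) = \frac{128 x^{4} e^{- 4 x}}{3}
= \frac{-35401 + 3711 e^{10}}{3 e^{22}}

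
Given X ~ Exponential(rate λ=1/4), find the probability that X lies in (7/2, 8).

P(7/2 < X < 8) = ∫_{7/2}^{8} f(x) dx
where f(x) = \frac{e^{- \frac{x}{4}}}{4}
= - \frac{1}{e^{2}} + e^{- \frac{7}{8}}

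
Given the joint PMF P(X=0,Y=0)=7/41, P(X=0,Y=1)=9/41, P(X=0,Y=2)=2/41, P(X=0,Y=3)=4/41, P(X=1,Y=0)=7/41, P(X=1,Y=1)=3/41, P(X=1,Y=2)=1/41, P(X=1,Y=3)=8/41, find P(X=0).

P(X=0) = P(X=0,Y=0) + P(X=0,Y=1) + P(X=0,Y=2) + P(X=0,Y=3)
= 7/41 + 9/41 + 2/41 + 4/41
= 22/41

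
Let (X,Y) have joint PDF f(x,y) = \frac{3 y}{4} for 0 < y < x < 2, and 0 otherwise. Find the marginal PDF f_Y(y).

f_Y(y) = ∫_y^2 \frac{3 y}{4} dx = \frac{3 y \left(2 - y\right)}{4}
for 0 < y < 2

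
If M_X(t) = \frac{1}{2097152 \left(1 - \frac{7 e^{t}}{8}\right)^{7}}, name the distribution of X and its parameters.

The MGF M(t) = \frac{1}{2097152 \left(1 - \frac{7 e^{t}}{8}\right)^{7}} is the standard form for the NegativeBinomial distribution.
Comparing with the known MGF formula identifies: NegBin(r=7, p=1/8), X = failures before r-th success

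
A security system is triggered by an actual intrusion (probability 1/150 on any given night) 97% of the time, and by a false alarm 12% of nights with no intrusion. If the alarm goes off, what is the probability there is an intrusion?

Let D = the rare event, + = positive/flagged.
P(D) = 1/150
P(+|D) = 97/100
P(+|D') = 12/100 = 3/25
P(+) = P(+|D)P(D) + P(+|D')P(D')
     = \frac{97}{100} × \frac{1}{150} + \frac{3}{25} × \frac{149}{150}
     = \frac{377}{3000}
P(D|+) = P(+|D)P(D)/P(+) = \frac{97}{1885}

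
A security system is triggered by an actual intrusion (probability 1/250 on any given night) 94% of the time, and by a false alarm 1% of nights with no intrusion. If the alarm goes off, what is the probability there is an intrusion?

Let D = the rare event, + = positive/flagged.
P(D) = 1/250
P(+|D) = 94/100 = 47/50
P(+|D') = 1/100
P(+) = P(+|D)P(D) + P(+|D')P(D')
     = \frac{47}{50} × \frac{1}{250} + \frac{1}{100} × \frac{249}{250}
     = \frac{343}{25000}
P(D|+) = P(+|D)P(D)/P(+) = \frac{94}{343}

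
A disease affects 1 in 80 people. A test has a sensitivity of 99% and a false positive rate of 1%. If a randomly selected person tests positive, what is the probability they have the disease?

Let D = the rare event, + = positive/flagged.
P(D) = 1/80
P(+|D) = 99/100
P(+|D') = 1/100
P(+) = P(+|D)P(D) + P(+|D')P(D')
     = \frac{99}{100} × \frac{1}{80} + \frac{1}{100} × \frac{79}{80}
     = \frac{89}{4000}
P(D|+) = P(+|D)P(D)/P(+) = \frac{99}{178}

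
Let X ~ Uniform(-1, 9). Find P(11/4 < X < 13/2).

P(11/4 < X < 13/2) = ∫_{11/4}^{13/2} f(x) dx
where f(x) = \frac{1}{10}
= \frac{3}{8}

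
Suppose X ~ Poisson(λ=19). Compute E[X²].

Using the identity E[X²] = Var(X) + (E[X])²:
E[X] = 19
Var(X) = 19
E[X²] = 19 + (19)²
= 380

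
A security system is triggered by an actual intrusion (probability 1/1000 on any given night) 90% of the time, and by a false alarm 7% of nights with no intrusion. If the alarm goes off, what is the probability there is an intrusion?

Let D = the rare event, + = positive/flagged.
P(D) = 1/1000
P(+|D) = 90/100 = 9/10
P(+|D') = 7/100
P(+) = P(+|D)P(D) + P(+|D')P(D')
     = \frac{9}{10} × \frac{1}{1000} + \frac{7}{100} × \frac{999}{1000}
     = \frac{7083}{100000}
P(D|+) = P(+|D)P(D)/P(+) = \frac{10}{787}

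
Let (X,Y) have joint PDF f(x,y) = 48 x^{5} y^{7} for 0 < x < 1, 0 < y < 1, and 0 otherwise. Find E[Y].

E[Y] = ∫_0^1 ∫_0^1 y × f(x,y) dx dy
= \frac{8}{9}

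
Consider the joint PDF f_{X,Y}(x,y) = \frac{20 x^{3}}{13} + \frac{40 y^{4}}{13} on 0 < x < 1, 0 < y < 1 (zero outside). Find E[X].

E[X] = ∫_0^1 ∫_0^1 x × f(x,y) dy dx
= ∫_0^1 ∫_0^1 x × (\frac{20 x^{3}}{13} + \frac{40 y^{4}}{13}) dy dx
= \frac{8}{13}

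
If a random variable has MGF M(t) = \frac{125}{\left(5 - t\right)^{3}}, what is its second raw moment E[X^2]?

To find E[X^2], compute M^(2)(0):
M^(1)(t) = \frac{375}{\left(5 - t\right)^{4}}
M^(2)(t) = \frac{1500}{\left(5 - t\right)^{5}}
M^(2)(0) = \frac{12}{25}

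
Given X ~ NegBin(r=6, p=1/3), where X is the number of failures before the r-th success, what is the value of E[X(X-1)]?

E[X(X-1)] = E[X² - X] = E[X²] - E[X]
E[X] = 12
E[X²] = Var(X) + (E[X])² = 36 + (12)² = 180
E[X(X-1)] = 180 - 12 = 168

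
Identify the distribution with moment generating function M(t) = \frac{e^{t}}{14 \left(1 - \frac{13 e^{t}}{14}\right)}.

The MGF M(t) = \frac{e^{t}}{14 \left(1 - \frac{13 e^{t}}{14}\right)} is the standard form for the Geometric distribution.
Comparing with the known MGF formula identifies: Geometric(p=1/14), X = trial number of first success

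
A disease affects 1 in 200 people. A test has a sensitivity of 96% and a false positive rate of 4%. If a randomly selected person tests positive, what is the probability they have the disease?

Let D = the rare event, + = positive/flagged.
P(D) = 1/200
P(+|D) = 96/100 = 24/25
P(+|D') = 4/100 = 1/25
P(+) = P(+|D)P(D) + P(+|D')P(D')
     = \frac{24}{25} × \frac{1}{200} + \frac{1}{25} × \frac{199}{200}
     = \frac{223}{5000}
P(D|+) = P(+|D)P(D)/P(+) = \frac{24}{223}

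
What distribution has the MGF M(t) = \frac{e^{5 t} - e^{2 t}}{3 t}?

The MGF M(t) = \frac{e^{5 t} - e^{2 t}}{3 t} is the standard form for the Uniform distribution.
Comparing with the known MGF formula identifies: Uniform(2, 5)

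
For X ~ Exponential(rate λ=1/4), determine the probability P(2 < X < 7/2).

P(2 < X < 7/2) = ∫_{2}^{7/2} f(x) dx
where f(x) = \frac{e^{- \frac{x}{4}}}{4}
= - \frac{1}{e^{\frac{7}{8}}} + e^{- \frac{1}{2}}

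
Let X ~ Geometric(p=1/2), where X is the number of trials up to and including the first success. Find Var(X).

For X ~ Geometric(p=1/2), where X is the number of trials up to and including the first success:
Var(X) = 2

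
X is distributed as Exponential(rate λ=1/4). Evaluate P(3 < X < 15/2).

P(3 < X < 15/2) = ∫_{3}^{15/2} f(x) dx
where f(x) = \frac{e^{- \frac{x}{4}}}{4}
= - \frac{1}{e^{\frac{15}{8}}} + e^{- \frac{3}{4}}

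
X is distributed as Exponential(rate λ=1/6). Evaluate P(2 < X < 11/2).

P(2 < X < 11/2) = ∫_{2}^{11/2} f(x) dx
where f(x) = \frac{e^{- \frac{x}{6}}}{6}
= - \frac{1}{e^{\frac{11}{12}}} + e^{- \frac{1}{3}}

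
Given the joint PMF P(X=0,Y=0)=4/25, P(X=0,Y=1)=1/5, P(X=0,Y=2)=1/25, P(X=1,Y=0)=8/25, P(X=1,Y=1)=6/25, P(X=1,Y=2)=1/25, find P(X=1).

P(X=1) = P(X=1,Y=0) + P(X=1,Y=1) + P(X=1,Y=2)
= 8/25 + 6/25 + 1/25
= 3/5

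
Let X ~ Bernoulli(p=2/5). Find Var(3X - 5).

For X ~ Bernoulli(p=2/5):
Var(X) = \frac{6}{25}
Var(3X - 5) = (3)² × Var(X) = 9 × \frac{6}{25} = \frac{54}{25}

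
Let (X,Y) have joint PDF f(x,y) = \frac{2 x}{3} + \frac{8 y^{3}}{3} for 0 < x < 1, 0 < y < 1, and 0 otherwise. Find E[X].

E[X] = ∫_0^1 ∫_0^1 x × f(x,y) dy dx
= ∫_0^1 ∫_0^1 x × (\frac{2 x}{3} + \frac{8 y^{3}}{3}) dy dx
= \frac{5}{9}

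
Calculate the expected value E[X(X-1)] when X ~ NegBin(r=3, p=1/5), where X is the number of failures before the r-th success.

E[X(X-1)] = E[X² - X] = E[X²] - E[X]
E[X] = 12
E[X²] = Var(X) + (E[X])² = 60 + (12)² = 204
E[X(X-1)] = 204 - 12 = 192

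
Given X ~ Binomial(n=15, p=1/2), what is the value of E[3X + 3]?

For X ~ Binomial(n=15, p=1/2):
E[X] = \frac{15}{2}
E[3X + 3] = 3 × E[X] + 3 = \frac{51}{2}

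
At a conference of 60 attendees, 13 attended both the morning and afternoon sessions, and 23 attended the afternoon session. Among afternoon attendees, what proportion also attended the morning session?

P(A ∩ B) = 13/60
P(B) = 23/60
P(A|B) = P(A ∩ B) / P(B) = (13/60) / (23/60) = 13/23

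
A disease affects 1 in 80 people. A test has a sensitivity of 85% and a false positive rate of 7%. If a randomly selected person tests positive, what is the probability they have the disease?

Let D = the rare event, + = positive/flagged.
P(D) = 1/80
P(+|D) = 85/100 = 17/20
P(+|D') = 7/100
P(+) = P(+|D)P(D) + P(+|D')P(D')
     = \frac{17}{20} × \frac{1}{80} + \frac{7}{100} × \frac{79}{80}
     = \frac{319}{4000}
P(D|+) = P(+|D)P(D)/P(+) = \frac{85}{638}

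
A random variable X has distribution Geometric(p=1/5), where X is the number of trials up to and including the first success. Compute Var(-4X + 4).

For X ~ Geometric(p=1/5), where X is the number of trials up to and including the first success:
Var(X) = 20
Var(-4X + 4) = (-4)² × Var(X) = 16 × 20 = 320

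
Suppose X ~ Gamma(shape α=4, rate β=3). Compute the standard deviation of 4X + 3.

For X ~ Gamma(shape α=4, rate β=3):
Var(X) = \frac{4}{9}
SD(X) = √(Var(X)) = √(\frac{4}{9}) = \frac{2}{3}
SD(4X + 3) = |4| × SD(X) = 4 × \frac{2}{3} = \frac{8}{3}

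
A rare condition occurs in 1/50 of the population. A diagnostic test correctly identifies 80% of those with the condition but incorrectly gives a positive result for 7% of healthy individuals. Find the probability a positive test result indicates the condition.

Let D = the rare event, + = positive/flagged.
P(D) = 1/50
P(+|D) = 80/100 = 4/5
P(+|D') = 7/100
P(+) = P(+|D)P(D) + P(+|D')P(D')
     = \frac{4}{5} × \frac{1}{50} + \frac{7}{100} × \frac{49}{50}
     = \frac{423}{5000}
P(D|+) = P(+|D)P(D)/P(+) = \frac{80}{423}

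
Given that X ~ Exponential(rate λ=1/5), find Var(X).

For X ~ Exponential(rate λ=1/5):
Var(X) = 25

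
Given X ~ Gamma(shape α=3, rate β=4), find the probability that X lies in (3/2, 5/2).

P(3/2 < X < 5/2) = ∫_{3/2}^{5/2} f(x) dx
where f(x) = 32 x^{2} e^{- 4 x}
= \frac{-61 + 25 e^{4}}{e^{10}}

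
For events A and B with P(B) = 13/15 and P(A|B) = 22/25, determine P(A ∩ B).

By definition, P(A|B) = P(A ∩ B) / P(B)
So P(A ∩ B) = P(A|B) × P(B)
= 22/25 × 13/15
= 286/375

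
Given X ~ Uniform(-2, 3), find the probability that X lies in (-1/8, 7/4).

P(-1/8 < X < 7/4) = ∫_{-1/8}^{7/4} f(x) dx
where f(x) = \frac{1}{5}
= \frac{3}{8}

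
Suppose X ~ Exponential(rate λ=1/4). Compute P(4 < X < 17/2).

P(4 < X < 17/2) = ∫_{4}^{17/2} f(x) dx
where f(x) = \frac{e^{- \frac{x}{4}}}{4}
= - \frac{1}{e^{\frac{17}{8}}} + e^{-1}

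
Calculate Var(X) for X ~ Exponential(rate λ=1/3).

For X ~ Exponential(rate λ=1/3):
Var(X) = 9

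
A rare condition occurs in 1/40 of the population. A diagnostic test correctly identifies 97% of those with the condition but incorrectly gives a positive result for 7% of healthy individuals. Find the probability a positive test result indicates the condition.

Let D = the rare event, + = positive/flagged.
P(D) = 1/40
P(+|D) = 97/100
P(+|D') = 7/100
P(+) = P(+|D)P(D) + P(+|D')P(D')
     = \frac{97}{100} × \frac{1}{40} + \frac{7}{100} × \frac{39}{40}
     = \frac{37}{400}
P(D|+) = P(+|D)P(D)/P(+) = \frac{97}{370}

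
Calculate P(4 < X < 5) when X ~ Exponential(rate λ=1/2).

P(4 < X < 5) = ∫_{4}^{5} f(x) dx
where f(x) = \frac{e^{- \frac{x}{2}}}{2}
= - \frac{1}{e^{\frac{5}{2}}} + e^{-2}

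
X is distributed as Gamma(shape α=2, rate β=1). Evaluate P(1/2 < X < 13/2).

P(1/2 < X < 13/2) = ∫_{1/2}^{13/2} f(x) dx
where f(x) = x e^{- x}
= \frac{3 \left(-5 + e^{6}\right)}{2 e^{\frac{13}{2}}}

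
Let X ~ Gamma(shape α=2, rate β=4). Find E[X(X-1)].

E[X(X-1)] = E[X² - X] = E[X²] - E[X]
E[X] = \frac{1}{2}
E[X²] = Var(X) + (E[X])² = \frac{1}{8} + (\frac{1}{2})² = \frac{3}{8}
E[X(X-1)] = \frac{3}{8} - \frac{1}{2} = - \frac{1}{8}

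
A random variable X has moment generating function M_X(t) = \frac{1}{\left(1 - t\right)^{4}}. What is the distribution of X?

The MGF M(t) = \frac{1}{\left(1 - t\right)^{4}} is the standard form for the Gamma distribution.
Comparing with the known MGF formula identifies: Gamma(shape α=4, rate β=1)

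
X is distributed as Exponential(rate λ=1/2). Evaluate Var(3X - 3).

For X ~ Exponential(rate λ=1/2):
Var(X) = 4
Var(3X - 3) = (3)² × Var(X) = 9 × 4 = 36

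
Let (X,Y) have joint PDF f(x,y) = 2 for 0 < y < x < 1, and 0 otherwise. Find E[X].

f_X(x) = ∫_0^x 2 dy = 2 x
E[X] = ∫_0^1 x × (2 x) dx = \frac{2}{3}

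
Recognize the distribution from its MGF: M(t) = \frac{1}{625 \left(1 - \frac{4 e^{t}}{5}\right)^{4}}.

The MGF M(t) = \frac{1}{625 \left(1 - \frac{4 e^{t}}{5}\right)^{4}} is the standard form for the NegativeBinomial distribution.
Comparing with the known MGF formula identifies: NegBin(r=4, p=1/5), X = failures before r-th success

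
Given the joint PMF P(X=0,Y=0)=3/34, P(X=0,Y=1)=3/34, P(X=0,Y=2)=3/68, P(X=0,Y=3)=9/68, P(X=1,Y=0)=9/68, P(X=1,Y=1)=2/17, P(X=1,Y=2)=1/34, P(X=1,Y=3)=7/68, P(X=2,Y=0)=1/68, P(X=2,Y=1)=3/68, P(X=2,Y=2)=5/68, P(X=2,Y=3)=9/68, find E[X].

First find marginal of X:
P(X=0) = 6/17
P(X=1) = 13/34
P(X=2) = 9/34
E[X] = 0 × 6/17 + 1 × 13/34 + 2 × 9/34 = 31/34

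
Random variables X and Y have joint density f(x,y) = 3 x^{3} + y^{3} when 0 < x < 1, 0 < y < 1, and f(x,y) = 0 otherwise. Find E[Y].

E[Y] = ∫_0^1 ∫_0^1 y × f(x,y) dx dy
= \frac{23}{40}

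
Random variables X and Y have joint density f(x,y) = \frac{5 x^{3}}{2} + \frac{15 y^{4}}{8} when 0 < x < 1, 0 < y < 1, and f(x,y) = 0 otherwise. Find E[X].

E[X] = ∫_0^1 ∫_0^1 x × f(x,y) dy dx
= ∫_0^1 ∫_0^1 x × (\frac{5 x^{3}}{2} + \frac{15 y^{4}}{8}) dy dx
= \frac{11}{16}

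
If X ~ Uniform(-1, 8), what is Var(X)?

For X ~ Uniform(-1, 8):
Var(X) = \frac{27}{4}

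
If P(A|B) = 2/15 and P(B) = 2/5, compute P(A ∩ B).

By definition, P(A|B) = P(A ∩ B) / P(B)
So P(A ∩ B) = P(A|B) × P(B)
= 2/15 × 2/5
= 4/75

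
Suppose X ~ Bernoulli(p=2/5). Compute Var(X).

For X ~ Bernoulli(p=2/5):
Var(X) = \frac{6}{25}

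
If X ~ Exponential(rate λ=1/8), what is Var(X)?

For X ~ Exponential(rate λ=1/8):
Var(X) = 64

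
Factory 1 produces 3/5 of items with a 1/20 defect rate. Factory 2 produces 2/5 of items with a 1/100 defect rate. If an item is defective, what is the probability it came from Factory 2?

Using Bayes' theorem:
P(F1) = 3/5, P(D|F1) = 1/20
P(F2) = 2/5, P(D|F2) = 1/100
P(D) = P(D|F1)P(F1) + P(D|F2)P(F2)
     = \frac{17}{500}
P(F2|D) = P(D|F2)P(F2) / P(D)
= \frac{2}{17}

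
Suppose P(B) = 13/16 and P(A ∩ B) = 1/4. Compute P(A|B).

P(A|B) = P(A ∩ B) / P(B)
= (1/4) / (13/16)
= 4/13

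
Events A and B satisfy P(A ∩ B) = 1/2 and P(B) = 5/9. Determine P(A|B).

P(A|B) = P(A ∩ B) / P(B)
= (1/2) / (5/9)
= 9/10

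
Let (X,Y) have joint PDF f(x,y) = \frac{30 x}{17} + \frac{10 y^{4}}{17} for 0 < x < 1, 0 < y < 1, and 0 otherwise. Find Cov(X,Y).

E[XY] = ∫∫ xy × f(x,y) dx dy = \frac{35}{102}
E[X] = \frac{11}{17}
E[Y] = \frac{55}{102}
Cov(X,Y) = E[XY] - E[X]E[Y] = - \frac{5}{867}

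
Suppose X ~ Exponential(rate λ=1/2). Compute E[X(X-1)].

E[X(X-1)] = E[X² - X] = E[X²] - E[X]
E[X] = 2
E[X²] = Var(X) + (E[X])² = 4 + (2)² = 8
E[X(X-1)] = 8 - 2 = 6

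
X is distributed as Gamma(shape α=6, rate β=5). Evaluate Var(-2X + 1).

For X ~ Gamma(shape α=6, rate β=5):
Var(X) = \frac{6}{25}
Var(-2X + 1) = (-2)² × Var(X) = 4 × \frac{6}{25} = \frac{24}{25}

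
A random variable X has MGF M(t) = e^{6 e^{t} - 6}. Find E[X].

To find E[X], compute M^(1)(0):
M^(1)(t) = 6 e^{t} e^{6 e^{t} - 6}
M^(1)(0) = 6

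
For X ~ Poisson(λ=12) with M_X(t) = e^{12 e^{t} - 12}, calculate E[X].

To find E[X], compute M^(1)(0):
M^(1)(t) = 12 e^{t} e^{12 e^{t} - 12}
M^(1)(0) = 12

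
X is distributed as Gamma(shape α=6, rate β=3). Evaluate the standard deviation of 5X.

For X ~ Gamma(shape α=6, rate β=3):
Var(X) = \frac{2}{3}
SD(X) = √(Var(X)) = √(\frac{2}{3}) = \frac{\sqrt{6}}{3}
SD(5X) = |5| × SD(X) = 5 × \frac{\sqrt{6}}{3} = \frac{5 \sqrt{6}}{3}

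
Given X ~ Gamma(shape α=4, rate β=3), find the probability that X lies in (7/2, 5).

P(7/2 < X < 5) = ∫_{7/2}^{5} f(x) dx
where f(x) = \frac{27 x^{3} e^{- 3 x}}{2}
= - \frac{691}{e^{15}} + \frac{4153}{16 e^{\frac{21}{2}}}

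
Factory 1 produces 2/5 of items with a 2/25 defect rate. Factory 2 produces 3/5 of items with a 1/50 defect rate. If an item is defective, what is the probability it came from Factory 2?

Using Bayes' theorem:
P(F1) = 2/5, P(D|F1) = 2/25
P(F2) = 3/5, P(D|F2) = 1/50
P(D) = P(D|F1)P(F1) + P(D|F2)P(F2)
     = \frac{11}{250}
P(F2|D) = P(D|F2)P(F2) / P(D)
= \frac{3}{11}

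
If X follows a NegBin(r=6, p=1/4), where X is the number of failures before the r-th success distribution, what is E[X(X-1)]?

E[X(X-1)] = E[X² - X] = E[X²] - E[X]
E[X] = 18
E[X²] = Var(X) + (E[X])² = 72 + (18)² = 396
E[X(X-1)] = 396 - 18 = 378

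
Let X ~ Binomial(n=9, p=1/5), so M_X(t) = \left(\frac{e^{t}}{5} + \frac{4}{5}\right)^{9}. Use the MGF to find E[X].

To find E[X], compute M^(1)(0):
M^(1)(t) = \frac{9 \left(\frac{e^{t}}{5} + \frac{4}{5}\right)^{8} e^{t}}{5}
M^(1)(0) = \frac{9}{5}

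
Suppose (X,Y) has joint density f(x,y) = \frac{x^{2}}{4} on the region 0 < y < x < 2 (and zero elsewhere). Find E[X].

f_X(x) = ∫_0^x \frac{x^{2}}{4} dy = \frac{x^{3}}{4}
E[X] = ∫_0^2 x × (\frac{x^{3}}{4}) dx = \frac{8}{5}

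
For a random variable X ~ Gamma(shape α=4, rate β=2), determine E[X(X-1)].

E[X(X-1)] = E[X² - X] = E[X²] - E[X]
E[X] = 2
E[X²] = Var(X) + (E[X])² = 1 + (2)² = 5
E[X(X-1)] = 5 - 2 = 3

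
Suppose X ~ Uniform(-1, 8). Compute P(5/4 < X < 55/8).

P(5/4 < X < 55/8) = ∫_{5/4}^{55/8} f(x) dx
where f(x) = \frac{1}{9}
= \frac{5}{8}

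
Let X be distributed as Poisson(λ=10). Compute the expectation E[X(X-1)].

E[X(X-1)] = E[X² - X] = E[X²] - E[X]
E[X] = 10
E[X²] = Var(X) + (E[X])² = 10 + (10)² = 110
E[X(X-1)] = 110 - 10 = 100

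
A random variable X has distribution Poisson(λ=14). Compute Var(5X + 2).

For X ~ Poisson(λ=14):
Var(X) = 14
Var(5X + 2) = (5)² × Var(X) = 25 × 14 = 350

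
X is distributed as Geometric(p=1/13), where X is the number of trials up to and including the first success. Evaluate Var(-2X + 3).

For X ~ Geometric(p=1/13), where X is the number of trials up to and including the first success:
Var(X) = 156
Var(-2X + 3) = (-2)² × Var(X) = 4 × 156 = 624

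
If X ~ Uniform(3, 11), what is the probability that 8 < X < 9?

P(8 < X < 9) = ∫_{8}^{9} f(x) dx
where f(x) = \frac{1}{8}
= \frac{1}{8}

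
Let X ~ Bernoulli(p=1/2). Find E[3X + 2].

For X ~ Bernoulli(p=1/2):
E[X] = \frac{1}{2}
E[3X + 2] = 3 × E[X] + 2 = \frac{7}{2}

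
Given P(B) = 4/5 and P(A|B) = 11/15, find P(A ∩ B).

By definition, P(A|B) = P(A ∩ B) / P(B)
So P(A ∩ B) = P(A|B) × P(B)
= 11/15 × 4/5
= 44/75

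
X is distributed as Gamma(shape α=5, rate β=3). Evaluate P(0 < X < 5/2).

P(0 < X < 5/2) = ∫_{0}^{5/2} f(x) dx
where f(x) = \frac{81 x^{4} e^{- 3 x}}{8}
= 1 - \frac{30563}{128 e^{\frac{15}{2}}}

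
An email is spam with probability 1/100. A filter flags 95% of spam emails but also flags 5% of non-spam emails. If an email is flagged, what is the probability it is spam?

Let D = the rare event, + = positive/flagged.
P(D) = 1/100
P(+|D) = 95/100 = 19/20
P(+|D') = 5/100 = 1/20
P(+) = P(+|D)P(D) + P(+|D')P(D')
     = \frac{19}{20} × \frac{1}{100} + \frac{1}{20} × \frac{99}{100}
     = \frac{59}{1000}
P(D|+) = P(+|D)P(D)/P(+) = \frac{19}{118}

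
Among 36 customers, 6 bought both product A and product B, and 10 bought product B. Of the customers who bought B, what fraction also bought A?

P(A ∩ B) = 6/36 = 1/6
P(B) = 10/36 = 5/18
P(A|B) = P(A ∩ B) / P(B) = (1/6) / (5/18) = 3/5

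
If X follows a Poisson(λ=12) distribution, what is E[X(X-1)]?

E[X(X-1)] = E[X² - X] = E[X²] - E[X]
E[X] = 12
E[X²] = Var(X) + (E[X])² = 12 + (12)² = 156
E[X(X-1)] = 156 - 12 = 144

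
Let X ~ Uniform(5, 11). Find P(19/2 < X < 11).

P(19/2 < X < 11) = ∫_{19/2}^{11} f(x) dx
where f(x) = \frac{1}{6}
= \frac{1}{4}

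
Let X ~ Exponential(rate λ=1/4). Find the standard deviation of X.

For X ~ Exponential(rate λ=1/4):
Var(X) = 16
SD(X) = √(Var(X)) = √(16) = 4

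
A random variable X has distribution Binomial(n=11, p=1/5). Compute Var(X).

For X ~ Binomial(n=11, p=1/5):
Var(X) = \frac{44}{25}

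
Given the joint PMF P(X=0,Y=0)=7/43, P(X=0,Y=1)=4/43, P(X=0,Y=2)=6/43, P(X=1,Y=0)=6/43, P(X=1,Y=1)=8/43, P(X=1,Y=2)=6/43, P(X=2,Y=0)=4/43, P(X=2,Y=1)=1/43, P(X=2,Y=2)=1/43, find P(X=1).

P(X=1) = P(X=1,Y=0) + P(X=1,Y=1) + P(X=1,Y=2)
= 6/43 + 8/43 + 6/43
= 20/43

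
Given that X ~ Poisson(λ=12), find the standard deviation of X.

For X ~ Poisson(λ=12):
Var(X) = 12
SD(X) = √(Var(X)) = √(12) = 2 \sqrt{3}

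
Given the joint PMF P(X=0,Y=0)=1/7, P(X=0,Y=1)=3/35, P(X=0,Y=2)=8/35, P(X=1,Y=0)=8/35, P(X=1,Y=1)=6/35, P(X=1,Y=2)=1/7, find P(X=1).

P(X=1) = P(X=1,Y=0) + P(X=1,Y=1) + P(X=1,Y=2)
= 8/35 + 6/35 + 1/7
= 19/35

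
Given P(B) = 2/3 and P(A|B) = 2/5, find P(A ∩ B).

By definition, P(A|B) = P(A ∩ B) / P(B)
So P(A ∩ B) = P(A|B) × P(B)
= 2/5 × 2/3
= 4/15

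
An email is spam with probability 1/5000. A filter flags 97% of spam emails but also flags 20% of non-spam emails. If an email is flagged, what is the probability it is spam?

Let D = the rare event, + = positive/flagged.
P(D) = 1/5000
P(+|D) = 97/100
P(+|D') = 20/100 = 1/5
P(+) = P(+|D)P(D) + P(+|D')P(D')
     = \frac{97}{100} × \frac{1}{5000} + \frac{1}{5} × \frac{4999}{5000}
     = \frac{100077}{500000}
P(D|+) = P(+|D)P(D)/P(+) = \frac{97}{100077}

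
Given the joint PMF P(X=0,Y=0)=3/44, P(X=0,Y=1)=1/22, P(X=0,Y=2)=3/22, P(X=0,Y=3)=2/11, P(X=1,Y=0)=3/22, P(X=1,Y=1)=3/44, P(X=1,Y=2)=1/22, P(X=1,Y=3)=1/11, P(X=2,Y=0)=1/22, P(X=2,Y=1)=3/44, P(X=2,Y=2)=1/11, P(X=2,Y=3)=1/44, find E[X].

First find marginal of X:
P(X=0) = 19/44
P(X=1) = 15/44
P(X=2) = 5/22
E[X] = 0 × 19/44 + 1 × 15/44 + 2 × 5/22 = 35/44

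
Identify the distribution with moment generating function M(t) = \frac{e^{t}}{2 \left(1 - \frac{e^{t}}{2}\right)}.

The MGF M(t) = \frac{e^{t}}{2 \left(1 - \frac{e^{t}}{2}\right)} is the standard form for the Geometric distribution.
Comparing with the known MGF formula identifies: Geometric(p=1/2), X = trial number of first success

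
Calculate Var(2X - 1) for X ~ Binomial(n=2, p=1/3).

For X ~ Binomial(n=2, p=1/3):
Var(X) = \frac{4}{9}
Var(2X - 1) = (2)² × Var(X) = 4 × \frac{4}{9} = \frac{16}{9}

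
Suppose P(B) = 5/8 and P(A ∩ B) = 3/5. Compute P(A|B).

P(A|B) = P(A ∩ B) / P(B)
= (3/5) / (5/8)
= 24/25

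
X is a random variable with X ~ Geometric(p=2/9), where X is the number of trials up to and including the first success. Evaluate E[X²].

Using the identity E[X²] = Var(X) + (E[X])²:
E[X] = \frac{9}{2}
Var(X) = \frac{63}{4}
E[X²] = \frac{63}{4} + (\frac{9}{2})²
= 36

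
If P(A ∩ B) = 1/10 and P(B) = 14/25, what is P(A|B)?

P(A|B) = P(A ∩ B) / P(B)
= (1/10) / (14/25)
= 5/28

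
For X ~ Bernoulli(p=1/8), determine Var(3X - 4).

For X ~ Bernoulli(p=1/8):
Var(X) = \frac{7}{64}
Var(3X - 4) = (3)² × Var(X) = 9 × \frac{7}{64} = \frac{63}{64}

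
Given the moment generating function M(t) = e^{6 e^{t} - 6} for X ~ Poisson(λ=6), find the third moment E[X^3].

To find E[X^3], compute M^(3)(0):
M^(1)(t) = 6 e^{t} e^{6 e^{t} - 6}
M^(2)(t) = 36 e^{2 t} e^{6 e^{t} - 6} + 6 e^{t} e^{6 e^{t} - 6}
M^(3)(t) = 216 e^{3 t} e^{6 e^{t} - 6} + 108 e^{2 t} e^{6 e^{t} - 6} + 6 e^{t} e^{6 e^{t} - 6}
M^(3)(0) = 330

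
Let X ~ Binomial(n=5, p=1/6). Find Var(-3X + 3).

For X ~ Binomial(n=5, p=1/6):
Var(X) = \frac{25}{36}
Var(-3X + 3) = (-3)² × Var(X) = 9 × \frac{25}{36} = \frac{25}{4}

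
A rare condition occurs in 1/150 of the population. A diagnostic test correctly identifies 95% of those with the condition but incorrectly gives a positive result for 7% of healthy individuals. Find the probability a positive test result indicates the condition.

Let D = the rare event, + = positive/flagged.
P(D) = 1/150
P(+|D) = 95/100 = 19/20
P(+|D') = 7/100
P(+) = P(+|D)P(D) + P(+|D')P(D')
     = \frac{19}{20} × \frac{1}{150} + \frac{7}{100} × \frac{149}{150}
     = \frac{569}{7500}
P(D|+) = P(+|D)P(D)/P(+) = \frac{95}{1138}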